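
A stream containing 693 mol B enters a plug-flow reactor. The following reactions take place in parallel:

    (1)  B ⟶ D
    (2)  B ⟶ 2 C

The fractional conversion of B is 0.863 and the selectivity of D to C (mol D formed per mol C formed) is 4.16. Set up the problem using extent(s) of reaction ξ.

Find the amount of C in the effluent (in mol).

128 mol

Conversion of B: B consumed = 0.863 × 693 = 598.1 mol = 1ξ₁ + 1ξ₂.
Selectivity: 1ξ₁ / (2ξ₂) = 4.16 → ξ₁ = 8.32 ξ₂.
Substitute: (1·8.32 + 1) ξ₂ = 598.1 → ξ₂ = 64.17 mol, ξ₁ = 533.9 mol.
Outlet amounts (n = n₀ + Σ ν·ξ):
  B: 693 − 1(533.9) − 1(64.17) = 94.94
  D: 0 + 1(533.9) = 533.9
  C: 0 + 2(64.17) = 128.3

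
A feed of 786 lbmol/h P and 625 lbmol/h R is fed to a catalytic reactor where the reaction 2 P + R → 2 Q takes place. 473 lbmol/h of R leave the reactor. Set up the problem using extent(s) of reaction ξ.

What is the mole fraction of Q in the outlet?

For R: n = n₀ − 1ξ → 473 = 625 − 1ξ, giving ξ = 152 lbmol/h.
Outlet amounts (n = n₀ + ν ξ):
  P: 786 − 2(152) = 482
  R: 625 − 1(152) = 473
  Q: 0 + 2(152) = 304
Total out = 1259 lbmol/h; y_Q = 304 / 1259 = 0.2415.

0.241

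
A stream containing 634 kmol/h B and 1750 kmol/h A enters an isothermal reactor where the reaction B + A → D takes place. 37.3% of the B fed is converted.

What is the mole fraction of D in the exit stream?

B reacted = 0.373 × 634 = 236.5 kmol/h; ν_B = −1, so ξ = 236.5/1 = 236.5 kmol/h.
Outlet amounts (n = n₀ + ν ξ):
  B: 634 − 1(236.5) = 397.5
  A: 1750 − 1(236.5) = 1514
  D: 0 + 1(236.5) = 236.5
Total out = 2148 kmol/h; y_D = 236.5 / 2148 = 0.1101.

0.11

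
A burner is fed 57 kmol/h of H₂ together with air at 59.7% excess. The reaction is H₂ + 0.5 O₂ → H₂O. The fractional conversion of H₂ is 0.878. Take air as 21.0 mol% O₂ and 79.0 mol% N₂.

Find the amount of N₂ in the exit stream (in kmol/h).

Stoichiometric O₂ = 0.5 × 57 = 28.5 kmol/h; O₂ fed = 28.5 × 1.597 = 45.51 kmol/h.
N₂ fed = 45.51 × 79/21 = 171.2 kmol/h.
Fuel reacted = 0.878 × 57 → ξ = 50.05 kmol/h.
Outlet (n = n₀ + ν ξ):
  H₂: 57 − 1(50.05) = 6.954
  O₂: 45.51 − 0.5(50.05) = 20.49
  N₂: 171.2 (inert)
  H₂O: 0 + 1(50.05) = 50.05

171 kmol/h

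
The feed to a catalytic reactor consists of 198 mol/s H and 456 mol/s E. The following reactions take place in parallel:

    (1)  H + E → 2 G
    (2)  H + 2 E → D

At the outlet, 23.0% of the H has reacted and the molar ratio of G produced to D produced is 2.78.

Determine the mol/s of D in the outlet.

19.1 mol/s

Conversion of H: H consumed = 0.23 × 198 = 45.54 mol/s = 1ξ₁ + 1ξ₂.
Selectivity: 2ξ₁ / (1ξ₂) = 2.78 → ξ₁ = 1.39 ξ₂.
Substitute: (1·1.39 + 1) ξ₂ = 45.54 → ξ₂ = 19.05 mol/s, ξ₁ = 26.49 mol/s.
Outlet amounts (n = n₀ + Σ ν·ξ):
  H: 198 − 1(26.49) − 1(19.05) = 152.5
  E: 456 − 1(26.49) − 2(19.05) = 391.4
  G: 0 + 2(26.49) = 52.97
  D: 0 + 1(19.05) = 19.05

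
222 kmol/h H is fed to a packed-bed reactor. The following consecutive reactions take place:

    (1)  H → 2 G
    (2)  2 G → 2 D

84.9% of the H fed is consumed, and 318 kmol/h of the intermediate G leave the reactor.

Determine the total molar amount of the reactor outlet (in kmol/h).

410 kmol/h

Conversion of H: H consumed = 1ξ₁ = 0.849 × 222 → ξ₁ = 188.5 kmol/h.
G balance: n_G = 0 + 2ξ₁ − 2ξ₂ = 318 → ξ₂ = (2·188.5 − 318)/2 = 29.48 kmol/h.
Outlet amounts (n = n₀ + Σ ν·ξ):
  H: 222 − 1(188.5) = 33.52
  G: 0 + 2(188.5) − 2(29.48) = 318
  D: 0 + 2(29.48) = 58.96
Total out = 33.52 + 318 + 58.96 = 410.5 kmol/h.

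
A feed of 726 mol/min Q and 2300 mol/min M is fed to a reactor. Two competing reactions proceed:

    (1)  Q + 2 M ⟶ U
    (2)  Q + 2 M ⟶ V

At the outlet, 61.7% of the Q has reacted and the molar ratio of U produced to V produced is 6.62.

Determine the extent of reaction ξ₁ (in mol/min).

ξ₁ = 389 mol/min

Conversion of Q: Q consumed = 0.617 × 726 = 447.9 mol/min = 1ξ₁ + 1ξ₂.
Selectivity: 1ξ₁ / (1ξ₂) = 6.62 → ξ₁ = 6.62 ξ₂.
Substitute: (1·6.62 + 1) ξ₂ = 447.9 → ξ₂ = 58.79 mol/min, ξ₁ = 389.2 mol/min.
Outlet amounts (n = n₀ + Σ ν·ξ):
  Q: 726 − 1(389.2) − 1(58.79) = 278.1
  M: 2300 − 2(389.2) − 2(58.79) = 1404
  U: 0 + 1(389.2) = 389.2
  V: 0 + 1(58.79) = 58.79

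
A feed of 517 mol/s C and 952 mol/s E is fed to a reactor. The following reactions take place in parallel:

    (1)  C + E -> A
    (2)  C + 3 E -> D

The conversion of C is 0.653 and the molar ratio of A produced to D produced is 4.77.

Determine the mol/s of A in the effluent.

279 mol/s

Conversion of C: C consumed = 0.653 × 517 = 337.6 mol/s = 1ξ₁ + 1ξ₂.
Selectivity: 1ξ₁ / (1ξ₂) = 4.77 → ξ₁ = 4.77 ξ₂.
Substitute: (1·4.77 + 1) ξ₂ = 337.6 → ξ₂ = 58.51 mol/s, ξ₁ = 279.1 mol/s.
Outlet amounts (n = n₀ + Σ ν·ξ):
  C: 517 − 1(279.1) − 1(58.51) = 179.4
  E: 952 − 1(279.1) − 3(58.51) = 497.4
  A: 0 + 1(279.1) = 279.1
  D: 0 + 1(58.51) = 58.51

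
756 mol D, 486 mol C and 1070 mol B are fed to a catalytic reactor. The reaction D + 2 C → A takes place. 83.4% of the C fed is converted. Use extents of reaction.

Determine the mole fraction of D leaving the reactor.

C reacted = 0.834 × 486 = 405.3 mol; ν_C = −2, so ξ = 405.3/2 = 202.7 mol.
Outlet amounts (n = n₀ + ν ξ):
  D: 756 − 1(202.7) = 553.3
  C: 486 − 2(202.7) = 80.68
  A: 0 + 1(202.7) = 202.7
  B: 1070 (inert)
Total out = 1907 mol; y_D = 553.3 / 1907 = 0.2902.

0.29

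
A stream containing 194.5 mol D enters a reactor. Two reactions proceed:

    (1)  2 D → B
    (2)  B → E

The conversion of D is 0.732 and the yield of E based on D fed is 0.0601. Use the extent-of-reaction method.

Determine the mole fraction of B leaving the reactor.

0.482

Conversion of D: D consumed = 2ξ₁ = 0.732 × 194.5 → ξ₁ = 71.19 mol.
Yield of E: 1ξ₂ / 194.5 = 0.0601 → ξ₂ = 11.69 mol.
Outlet amounts (n = n₀ + Σ ν·ξ):
  D: 194.5 − 2(71.19) = 52.13
  B: 0 + 1(71.19) − 1(11.69) = 59.5
  E: 0 + 1(11.69) = 11.69
Total out = 123.3 mol; y_B = 59.5 / 123.3 = 0.4825.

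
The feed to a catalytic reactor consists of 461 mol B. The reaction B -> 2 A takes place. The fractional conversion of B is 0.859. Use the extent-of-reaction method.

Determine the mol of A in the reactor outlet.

792 mol

B reacted = 0.859 × 461 = 396 mol; ν_B = −1, so ξ = 396/1 = 396 mol.
Outlet amounts (n = n₀ + ν ξ):
  B: 461 − 1(396) = 65
  A: 0 + 2(396) = 792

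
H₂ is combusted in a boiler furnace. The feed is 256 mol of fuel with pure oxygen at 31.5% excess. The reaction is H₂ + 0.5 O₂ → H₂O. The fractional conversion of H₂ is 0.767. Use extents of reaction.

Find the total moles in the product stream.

Stoichiometric O₂ = 0.5 × 256 = 128 mol; O₂ fed = 128 × 1.315 = 168.3 mol.
Fuel reacted = 0.767 × 256 → ξ = 196.4 mol.
Outlet (n = n₀ + ν ξ):
  H₂: 256 − 1(196.4) = 59.65
  O₂: 168.3 − 0.5(196.4) = 70.14
  H₂O: 0 + 1(196.4) = 196.4
Total out = 59.65 + 70.14 + 196.4 = 326.1 mol.

326 mol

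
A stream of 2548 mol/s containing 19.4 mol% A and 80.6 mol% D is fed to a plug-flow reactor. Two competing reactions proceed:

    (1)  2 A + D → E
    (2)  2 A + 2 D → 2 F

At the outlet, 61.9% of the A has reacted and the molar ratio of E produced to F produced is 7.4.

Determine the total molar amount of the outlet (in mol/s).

Conversion of A: A consumed = 0.619 × 494.3 = 306 mol/s = 2ξ₁ + 2ξ₂.
Selectivity: 1ξ₁ / (2ξ₂) = 7.4 → ξ₁ = 14.8 ξ₂.
Substitute: (2·14.8 + 2) ξ₂ = 306 → ξ₂ = 9.683 mol/s, ξ₁ = 143.3 mol/s.
Outlet amounts (n = n₀ + Σ ν·ξ):
  A: 494.3 − 2(143.3) − 2(9.683) = 188.3
  D: 2054 − 1(143.3) − 2(9.683) = 1891
  E: 0 + 1(143.3) = 143.3
  F: 0 + 2(9.683) = 19.37
Total out = 188.3 + 1891 + 143.3 + 19.37 = 2242 mol/s.

2240 mol/s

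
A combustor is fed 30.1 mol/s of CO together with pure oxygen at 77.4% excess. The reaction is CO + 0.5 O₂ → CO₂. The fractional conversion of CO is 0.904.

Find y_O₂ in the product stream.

0.303

Stoichiometric O₂ = 0.5 × 30.1 = 15.05 mol/s; O₂ fed = 15.05 × 1.774 = 26.7 mol/s.
Fuel reacted = 0.904 × 30.1 → ξ = 27.21 mol/s.
Outlet (n = n₀ + ν ξ):
  CO: 30.1 − 1(27.21) = 2.89
  O₂: 26.7 − 0.5(27.21) = 13.09
  CO₂: 0 + 1(27.21) = 27.21
Total out = 43.19 mol/s; y_O₂ = 13.09 / 43.19 = 0.3031.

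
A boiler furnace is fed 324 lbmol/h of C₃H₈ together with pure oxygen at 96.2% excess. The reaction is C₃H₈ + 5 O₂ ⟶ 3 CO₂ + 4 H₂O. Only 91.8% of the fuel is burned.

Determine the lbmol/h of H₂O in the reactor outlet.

1190 lbmol/h

Stoichiometric O₂ = 5 × 324 = 1620 lbmol/h; O₂ fed = 1620 × 1.962 = 3178 lbmol/h.
Fuel reacted = 0.918 × 324 → ξ = 297.4 lbmol/h.
Outlet (n = n₀ + ν ξ):
  C₃H₈: 324 − 1(297.4) = 26.57
  O₂: 3178 − 5(297.4) = 1691
  CO₂: 0 + 3(297.4) = 892.3
  H₂O: 0 + 4(297.4) = 1190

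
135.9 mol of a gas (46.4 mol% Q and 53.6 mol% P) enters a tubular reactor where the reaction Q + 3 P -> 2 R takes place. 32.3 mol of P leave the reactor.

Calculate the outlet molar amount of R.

For P: n = n₀ − 3ξ → 32.3 = 72.84 − 3ξ, giving ξ = 13.51 mol.
Outlet amounts (n = n₀ + ν ξ):
  Q: 63.06 − 1(13.51) = 49.54
  P: 72.84 − 3(13.51) = 32.3
  R: 0 + 2(13.51) = 27.03

27 mol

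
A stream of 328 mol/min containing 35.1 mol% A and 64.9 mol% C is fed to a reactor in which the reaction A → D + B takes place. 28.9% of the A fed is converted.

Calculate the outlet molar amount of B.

A reacted = 0.289 × 115.1 = 33.27 mol/min; ν_A = −1, so ξ = 33.27/1 = 33.27 mol/min.
Outlet amounts (n = n₀ + ν ξ):
  A: 115.1 − 1(33.27) = 81.86
  D: 0 + 1(33.27) = 33.27
  B: 0 + 1(33.27) = 33.27
  C: 212.9 (inert)

33.3 mol/min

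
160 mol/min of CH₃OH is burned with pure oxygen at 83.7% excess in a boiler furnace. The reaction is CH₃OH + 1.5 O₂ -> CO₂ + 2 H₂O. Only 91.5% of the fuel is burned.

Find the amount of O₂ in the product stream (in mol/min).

Stoichiometric O₂ = 1.5 × 160 = 240 mol/min; O₂ fed = 240 × 1.837 = 440.9 mol/min.
Fuel reacted = 0.915 × 160 → ξ = 146.4 mol/min.
Outlet (n = n₀ + ν ξ):
  CH₃OH: 160 − 1(146.4) = 13.6
  O₂: 440.9 − 1.5(146.4) = 221.3
  CO₂: 0 + 1(146.4) = 146.4
  H₂O: 0 + 2(146.4) = 292.8

221 mol/min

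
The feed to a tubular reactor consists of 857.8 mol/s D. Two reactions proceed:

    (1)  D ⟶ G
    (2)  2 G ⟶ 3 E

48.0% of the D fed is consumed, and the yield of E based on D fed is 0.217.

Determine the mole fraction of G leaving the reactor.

Conversion of D: D consumed = 1ξ₁ = 0.48 × 857.8 → ξ₁ = 411.7 mol/s.
Yield of E: 3ξ₂ / 857.8 = 0.217 → ξ₂ = 62.05 mol/s.
Outlet amounts (n = n₀ + Σ ν·ξ):
  D: 857.8 − 1(411.7) = 446.1
  G: 0 + 1(411.7) − 2(62.05) = 287.6
  E: 0 + 3(62.05) = 186.1
Total out = 919.8 mol/s; y_G = 287.6 / 919.8 = 0.3127.

0.313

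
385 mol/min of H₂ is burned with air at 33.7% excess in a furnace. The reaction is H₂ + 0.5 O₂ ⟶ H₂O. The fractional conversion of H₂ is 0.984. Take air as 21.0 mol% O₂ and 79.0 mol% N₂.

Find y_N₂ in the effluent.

Stoichiometric O₂ = 0.5 × 385 = 192.5 mol/min; O₂ fed = 192.5 × 1.337 = 257.4 mol/min.
N₂ fed = 257.4 × 79/21 = 968.2 mol/min.
Fuel reacted = 0.984 × 385 → ξ = 378.8 mol/min.
Outlet (n = n₀ + ν ξ):
  H₂: 385 − 1(378.8) = 6.16
  O₂: 257.4 − 0.5(378.8) = 67.95
  N₂: 968.2 (inert)
  H₂O: 0 + 1(378.8) = 378.8
Total out = 1421 mol/min; y_N₂ = 968.2 / 1421 = 0.6813.

0.681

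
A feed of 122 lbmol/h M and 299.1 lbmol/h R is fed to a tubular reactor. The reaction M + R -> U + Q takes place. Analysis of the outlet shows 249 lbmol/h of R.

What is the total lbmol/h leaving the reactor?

421 lbmol/h

For R: n = n₀ − 1ξ → 249 = 299.1 − 1ξ, giving ξ = 50.1 lbmol/h.
Outlet amounts (n = n₀ + ν ξ):
  M: 122 − 1(50.1) = 71.9
  R: 299.1 − 1(50.1) = 249
  U: 0 + 1(50.1) = 50.1
  Q: 0 + 1(50.1) = 50.1
Total out = 71.9 + 249 + 50.1 + 50.1 = 421.1 lbmol/h.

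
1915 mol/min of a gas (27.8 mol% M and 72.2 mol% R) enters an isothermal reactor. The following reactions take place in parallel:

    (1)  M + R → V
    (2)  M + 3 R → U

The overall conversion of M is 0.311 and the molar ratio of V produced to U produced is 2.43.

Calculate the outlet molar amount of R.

Conversion of M: M consumed = 0.311 × 532.4 = 165.6 mol/min = 1ξ₁ + 1ξ₂.
Selectivity: 1ξ₁ / (1ξ₂) = 2.43 → ξ₁ = 2.43 ξ₂.
Substitute: (1·2.43 + 1) ξ₂ = 165.6 → ξ₂ = 48.27 mol/min, ξ₁ = 117.3 mol/min.
Outlet amounts (n = n₀ + Σ ν·ξ):
  M: 532.4 − 1(117.3) − 1(48.27) = 366.8
  R: 1383 − 1(117.3) − 3(48.27) = 1121
  V: 0 + 1(117.3) = 117.3
  U: 0 + 1(48.27) = 48.27

1120 mol/min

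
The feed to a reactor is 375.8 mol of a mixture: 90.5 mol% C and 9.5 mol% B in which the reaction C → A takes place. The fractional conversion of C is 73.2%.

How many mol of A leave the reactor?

C reacted = 0.732 × 340.1 = 249 mol; ν_C = −1, so ξ = 249/1 = 249 mol.
Outlet amounts (n = n₀ + ν ξ):
  C: 340.1 − 1(249) = 91.15
  A: 0 + 1(249) = 249
  B: 35.7 (inert)

249 mol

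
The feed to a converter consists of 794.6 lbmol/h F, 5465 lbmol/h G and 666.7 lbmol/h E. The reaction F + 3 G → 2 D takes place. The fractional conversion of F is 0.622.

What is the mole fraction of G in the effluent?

0.671

F reacted = 0.622 × 794.6 = 494.2 lbmol/h; ν_F = −1, so ξ = 494.2/1 = 494.2 lbmol/h.
Outlet amounts (n = n₀ + ν ξ):
  F: 794.6 − 1(494.2) = 300.4
  G: 5465 − 3(494.2) = 3982
  D: 0 + 2(494.2) = 988.5
  E: 666.7 (inert)
Total out = 5938 lbmol/h; y_G = 3982 / 5938 = 0.6707.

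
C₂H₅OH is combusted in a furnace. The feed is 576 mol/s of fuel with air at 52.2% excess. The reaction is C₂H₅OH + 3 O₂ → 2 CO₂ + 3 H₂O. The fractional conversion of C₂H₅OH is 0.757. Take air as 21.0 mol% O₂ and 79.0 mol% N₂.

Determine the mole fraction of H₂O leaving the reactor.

Stoichiometric O₂ = 3 × 576 = 1728 mol/s; O₂ fed = 1728 × 1.522 = 2630 mol/s.
N₂ fed = 2630 × 79/21 = 9894 mol/s.
Fuel reacted = 0.757 × 576 → ξ = 436 mol/s.
Outlet (n = n₀ + ν ξ):
  C₂H₅OH: 576 − 1(436) = 140
  O₂: 2630 − 3(436) = 1322
  N₂: 9894 (inert)
  CO₂: 0 + 2(436) = 872.1
  H₂O: 0 + 3(436) = 1308
Total out = 13540 mol/s; y_H₂O = 1308 / 13540 = 0.09664.

0.0966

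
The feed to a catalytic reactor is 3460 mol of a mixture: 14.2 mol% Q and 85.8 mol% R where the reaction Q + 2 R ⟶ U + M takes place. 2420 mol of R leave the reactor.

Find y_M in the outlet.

For R: n = n₀ − 2ξ → 2420 = 2969 − 2ξ, giving ξ = 274.3 mol.
Outlet amounts (n = n₀ + ν ξ):
  Q: 491.3 − 1(274.3) = 217
  R: 2969 − 2(274.3) = 2420
  U: 0 + 1(274.3) = 274.3
  M: 0 + 1(274.3) = 274.3
Total out = 3186 mol; y_M = 274.3 / 3186 = 0.08612.

0.0861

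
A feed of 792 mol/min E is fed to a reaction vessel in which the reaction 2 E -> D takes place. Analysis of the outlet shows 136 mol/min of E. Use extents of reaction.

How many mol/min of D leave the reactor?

328 mol/min

For E: n = n₀ − 2ξ → 136 = 792 − 2ξ, giving ξ = 328 mol/min.
Outlet amounts (n = n₀ + ν ξ):
  E: 792 − 2(328) = 136
  D: 0 + 1(328) = 328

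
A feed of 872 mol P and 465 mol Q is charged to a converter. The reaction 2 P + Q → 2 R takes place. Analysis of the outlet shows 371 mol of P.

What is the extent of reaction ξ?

For P: n = n₀ − 2ξ → 371 = 872 − 2ξ, giving ξ = 250.5 mol.
Outlet amounts (n = n₀ + ν ξ):
  P: 872 − 2(250.5) = 371
  Q: 465 − 1(250.5) = 214.5
  R: 0 + 2(250.5) = 501

ξ = 250 mol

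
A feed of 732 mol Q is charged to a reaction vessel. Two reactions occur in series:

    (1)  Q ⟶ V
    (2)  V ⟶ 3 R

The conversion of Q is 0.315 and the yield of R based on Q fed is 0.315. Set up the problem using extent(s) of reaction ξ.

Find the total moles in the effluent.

Conversion of Q: Q consumed = 1ξ₁ = 0.315 × 732 → ξ₁ = 230.6 mol.
Yield of R: 3ξ₂ / 732 = 0.315 → ξ₂ = 76.86 mol.
Outlet amounts (n = n₀ + Σ ν·ξ):
  Q: 732 − 1(230.6) = 501.4
  V: 0 + 1(230.6) − 1(76.86) = 153.7
  R: 0 + 3(76.86) = 230.6
Total out = 501.4 + 153.7 + 230.6 = 885.7 mol.

886 mol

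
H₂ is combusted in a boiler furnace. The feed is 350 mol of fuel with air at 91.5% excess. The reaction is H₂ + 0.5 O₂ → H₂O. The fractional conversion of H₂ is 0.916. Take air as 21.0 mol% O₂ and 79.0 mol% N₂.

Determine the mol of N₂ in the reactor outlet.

Stoichiometric O₂ = 0.5 × 350 = 175 mol; O₂ fed = 175 × 1.915 = 335.1 mol.
N₂ fed = 335.1 × 79/21 = 1261 mol.
Fuel reacted = 0.916 × 350 → ξ = 320.6 mol.
Outlet (n = n₀ + ν ξ):
  H₂: 350 − 1(320.6) = 29.4
  O₂: 335.1 − 0.5(320.6) = 174.8
  N₂: 1261 (inert)
  H₂O: 0 + 1(320.6) = 320.6

1260 mol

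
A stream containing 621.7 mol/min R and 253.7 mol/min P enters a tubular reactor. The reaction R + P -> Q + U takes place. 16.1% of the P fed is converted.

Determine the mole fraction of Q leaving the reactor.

0.0467

P reacted = 0.161 × 253.7 = 40.85 mol/min; ν_P = −1, so ξ = 40.85/1 = 40.85 mol/min.
Outlet amounts (n = n₀ + ν ξ):
  R: 621.7 − 1(40.85) = 580.9
  P: 253.7 − 1(40.85) = 212.9
  Q: 0 + 1(40.85) = 40.85
  U: 0 + 1(40.85) = 40.85
Total out = 875.4 mol/min; y_Q = 40.85 / 875.4 = 0.04666.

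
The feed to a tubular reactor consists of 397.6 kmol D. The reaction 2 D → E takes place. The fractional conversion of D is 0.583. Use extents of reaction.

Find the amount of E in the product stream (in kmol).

D reacted = 0.583 × 397.6 = 231.8 kmol; ν_D = −2, so ξ = 231.8/2 = 115.9 kmol.
Outlet amounts (n = n₀ + ν ξ):
  D: 397.6 − 2(115.9) = 165.8
  E: 0 + 1(115.9) = 115.9

116 kmol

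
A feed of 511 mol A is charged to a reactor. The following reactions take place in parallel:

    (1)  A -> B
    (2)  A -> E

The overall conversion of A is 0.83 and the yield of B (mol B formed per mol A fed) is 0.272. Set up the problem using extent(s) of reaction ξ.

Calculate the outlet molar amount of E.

Yield of B: 1ξ₁ / 511 = 0.272 → ξ₁ = 139 mol.
Conversion of A: 1ξ₁ + 1ξ₂ = 0.83 × 511 = 424.1 → ξ₂ = 285.1 mol.
Outlet amounts (n = n₀ + Σ ν·ξ):
  A: 511 − 1(139) − 1(285.1) = 86.87
  B: 0 + 1(139) = 139
  E: 0 + 1(285.1) = 285.1

285 mol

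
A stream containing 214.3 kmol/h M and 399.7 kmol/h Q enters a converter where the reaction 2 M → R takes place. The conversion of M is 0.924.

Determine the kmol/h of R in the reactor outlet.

99 kmol/h

M reacted = 0.924 × 214.3 = 198 kmol/h; ν_M = −2, so ξ = 198/2 = 99.01 kmol/h.
Outlet amounts (n = n₀ + ν ξ):
  M: 214.3 − 2(99.01) = 16.29
  R: 0 + 1(99.01) = 99.01
  Q: 399.7 (inert)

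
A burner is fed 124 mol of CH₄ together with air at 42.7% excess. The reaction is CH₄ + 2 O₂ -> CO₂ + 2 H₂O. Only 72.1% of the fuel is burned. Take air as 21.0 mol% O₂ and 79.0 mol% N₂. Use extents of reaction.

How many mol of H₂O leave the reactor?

179 mol

Stoichiometric O₂ = 2 × 124 = 248 mol; O₂ fed = 248 × 1.427 = 353.9 mol.
N₂ fed = 353.9 × 79/21 = 1331 mol.
Fuel reacted = 0.721 × 124 → ξ = 89.4 mol.
Outlet (n = n₀ + ν ξ):
  CH₄: 124 − 1(89.4) = 34.6
  O₂: 353.9 − 2(89.4) = 175.1
  N₂: 1331 (inert)
  CO₂: 0 + 1(89.4) = 89.4
  H₂O: 0 + 2(89.4) = 178.8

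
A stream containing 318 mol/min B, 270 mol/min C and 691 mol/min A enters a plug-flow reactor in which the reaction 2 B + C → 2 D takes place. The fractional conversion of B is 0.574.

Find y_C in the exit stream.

B reacted = 0.574 × 318 = 182.5 mol/min; ν_B = −2, so ξ = 182.5/2 = 91.27 mol/min.
Outlet amounts (n = n₀ + ν ξ):
  B: 318 − 2(91.27) = 135.5
  C: 270 − 1(91.27) = 178.7
  D: 0 + 2(91.27) = 182.5
  A: 691 (inert)
Total out = 1188 mol/min; y_C = 178.7 / 1188 = 0.1505.

0.15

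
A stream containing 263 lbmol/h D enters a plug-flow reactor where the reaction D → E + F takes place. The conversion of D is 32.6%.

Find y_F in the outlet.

0.246

D reacted = 0.326 × 263 = 85.74 lbmol/h; ν_D = −1, so ξ = 85.74/1 = 85.74 lbmol/h.
Outlet amounts (n = n₀ + ν ξ):
  D: 263 − 1(85.74) = 177.3
  E: 0 + 1(85.74) = 85.74
  F: 0 + 1(85.74) = 85.74
Total out = 348.7 lbmol/h; y_F = 85.74 / 348.7 = 0.2459.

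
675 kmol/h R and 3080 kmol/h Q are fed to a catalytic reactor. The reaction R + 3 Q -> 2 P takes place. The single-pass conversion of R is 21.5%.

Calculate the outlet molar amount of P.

290 kmol/h

R reacted = 0.215 × 675 = 145.1 kmol/h; ν_R = −1, so ξ = 145.1/1 = 145.1 kmol/h.
Outlet amounts (n = n₀ + ν ξ):
  R: 675 − 1(145.1) = 529.9
  Q: 3080 − 3(145.1) = 2645
  P: 0 + 2(145.1) = 290.2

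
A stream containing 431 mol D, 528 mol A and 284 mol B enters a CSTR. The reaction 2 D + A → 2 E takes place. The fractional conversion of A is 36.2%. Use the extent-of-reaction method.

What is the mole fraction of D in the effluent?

0.0463

A reacted = 0.362 × 528 = 191.1 mol; ν_A = −1, so ξ = 191.1/1 = 191.1 mol.
Outlet amounts (n = n₀ + ν ξ):
  D: 431 − 2(191.1) = 48.73
  A: 528 − 1(191.1) = 336.9
  E: 0 + 2(191.1) = 382.3
  B: 284 (inert)
Total out = 1052 mol; y_D = 48.73 / 1052 = 0.04633.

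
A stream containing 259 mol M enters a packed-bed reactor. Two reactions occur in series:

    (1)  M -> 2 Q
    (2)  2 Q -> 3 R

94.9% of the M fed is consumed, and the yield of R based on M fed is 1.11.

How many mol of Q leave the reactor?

300 mol

Conversion of M: M consumed = 1ξ₁ = 0.949 × 259 → ξ₁ = 245.8 mol.
Yield of R: 3ξ₂ / 259 = 1.11 → ξ₂ = 95.83 mol.
Outlet amounts (n = n₀ + Σ ν·ξ):
  M: 259 − 1(245.8) = 13.21
  Q: 0 + 2(245.8) − 2(95.83) = 299.9
  R: 0 + 3(95.83) = 287.5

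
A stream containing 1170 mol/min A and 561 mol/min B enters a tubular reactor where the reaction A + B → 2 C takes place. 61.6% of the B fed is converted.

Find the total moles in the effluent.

1730 mol/min

B reacted = 0.616 × 561 = 345.6 mol/min; ν_B = −1, so ξ = 345.6/1 = 345.6 mol/min.
Outlet amounts (n = n₀ + ν ξ):
  A: 1170 − 1(345.6) = 824.4
  B: 561 − 1(345.6) = 215.4
  C: 0 + 2(345.6) = 691.2
Total out = 824.4 + 215.4 + 691.2 = 1731 mol/min.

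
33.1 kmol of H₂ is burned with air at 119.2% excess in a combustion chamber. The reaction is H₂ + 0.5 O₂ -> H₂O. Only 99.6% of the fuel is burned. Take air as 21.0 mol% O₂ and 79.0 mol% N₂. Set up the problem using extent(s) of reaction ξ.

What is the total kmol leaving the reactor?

Stoichiometric O₂ = 0.5 × 33.1 = 16.55 kmol; O₂ fed = 16.55 × 2.192 = 36.28 kmol.
N₂ fed = 36.28 × 79/21 = 136.5 kmol.
Fuel reacted = 0.996 × 33.1 → ξ = 32.97 kmol.
Outlet (n = n₀ + ν ξ):
  H₂: 33.1 − 1(32.97) = 0.1324
  O₂: 36.28 − 0.5(32.97) = 19.79
  N₂: 136.5 (inert)
  H₂O: 0 + 1(32.97) = 32.97
Total out = 0.1324 + 19.79 + 136.5 + 32.97 = 189.4 kmol.

189 kmol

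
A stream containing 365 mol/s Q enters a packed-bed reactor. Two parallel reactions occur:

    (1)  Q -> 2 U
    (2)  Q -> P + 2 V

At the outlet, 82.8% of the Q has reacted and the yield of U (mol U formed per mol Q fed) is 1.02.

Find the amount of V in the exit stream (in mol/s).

232 mol/s

Yield of U: 2ξ₁ / 365 = 1.02 → ξ₁ = 186.2 mol/s.
Conversion of Q: 1ξ₁ + 1ξ₂ = 0.828 × 365 = 302.2 → ξ₂ = 116.1 mol/s.
Outlet amounts (n = n₀ + Σ ν·ξ):
  Q: 365 − 1(186.2) − 1(116.1) = 62.78
  U: 0 + 2(186.2) = 372.3
  P: 0 + 1(116.1) = 116.1
  V: 0 + 2(116.1) = 232.1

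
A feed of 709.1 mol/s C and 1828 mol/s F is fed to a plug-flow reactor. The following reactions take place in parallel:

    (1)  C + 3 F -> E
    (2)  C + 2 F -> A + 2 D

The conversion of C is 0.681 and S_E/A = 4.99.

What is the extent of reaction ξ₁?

Conversion of C: C consumed = 0.681 × 709.1 = 482.9 mol/s = 1ξ₁ + 1ξ₂.
Selectivity: 1ξ₁ / (1ξ₂) = 4.99 → ξ₁ = 4.99 ξ₂.
Substitute: (1·4.99 + 1) ξ₂ = 482.9 → ξ₂ = 80.62 mol/s, ξ₁ = 402.3 mol/s.
Outlet amounts (n = n₀ + Σ ν·ξ):
  C: 709.1 − 1(402.3) − 1(80.62) = 226.2
  F: 1828 − 3(402.3) − 2(80.62) = 459.9
  E: 0 + 1(402.3) = 402.3
  A: 0 + 1(80.62) = 80.62
  D: 0 + 2(80.62) = 161.2

ξ₁ = 402 mol/s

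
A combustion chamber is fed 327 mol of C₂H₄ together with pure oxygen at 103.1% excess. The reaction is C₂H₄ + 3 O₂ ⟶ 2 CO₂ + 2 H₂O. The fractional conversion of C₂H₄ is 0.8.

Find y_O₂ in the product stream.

Stoichiometric O₂ = 3 × 327 = 981 mol; O₂ fed = 981 × 2.031 = 1992 mol.
Fuel reacted = 0.8 × 327 → ξ = 261.6 mol.
Outlet (n = n₀ + ν ξ):
  C₂H₄: 327 − 1(261.6) = 65.4
  O₂: 1992 − 3(261.6) = 1208
  CO₂: 0 + 2(261.6) = 523.2
  H₂O: 0 + 2(261.6) = 523.2
Total out = 2319 mol; y_O₂ = 1208 / 2319 = 0.5207.

0.521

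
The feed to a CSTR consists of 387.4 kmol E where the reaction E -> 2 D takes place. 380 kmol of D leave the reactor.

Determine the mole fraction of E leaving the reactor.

For D: n = n₀ + 2ξ → 380 = 0 + 2ξ, giving ξ = 190 kmol.
Outlet amounts (n = n₀ + ν ξ):
  E: 387.4 − 1(190) = 197.4
  D: 0 + 2(190) = 380
Total out = 577.4 kmol; y_E = 197.4 / 577.4 = 0.3419.

0.342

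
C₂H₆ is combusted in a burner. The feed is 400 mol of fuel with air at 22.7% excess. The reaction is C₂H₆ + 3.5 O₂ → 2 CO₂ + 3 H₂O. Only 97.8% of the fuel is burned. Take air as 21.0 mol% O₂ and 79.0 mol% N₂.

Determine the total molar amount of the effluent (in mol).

8780 mol

Stoichiometric O₂ = 3.5 × 400 = 1400 mol; O₂ fed = 1400 × 1.227 = 1718 mol.
N₂ fed = 1718 × 79/21 = 6462 mol.
Fuel reacted = 0.978 × 400 → ξ = 391.2 mol.
Outlet (n = n₀ + ν ξ):
  C₂H₆: 400 − 1(391.2) = 8.8
  O₂: 1718 − 3.5(391.2) = 348.6
  N₂: 6462 (inert)
  CO₂: 0 + 2(391.2) = 782.4
  H₂O: 0 + 3(391.2) = 1174
Total out = 8.8 + 348.6 + 6462 + 782.4 + 1174 = 8776 mol.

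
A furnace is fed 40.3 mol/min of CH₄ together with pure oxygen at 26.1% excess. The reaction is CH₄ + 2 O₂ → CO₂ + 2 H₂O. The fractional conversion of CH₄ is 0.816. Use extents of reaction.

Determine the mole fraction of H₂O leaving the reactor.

0.463

Stoichiometric O₂ = 2 × 40.3 = 80.6 mol/min; O₂ fed = 80.6 × 1.261 = 101.6 mol/min.
Fuel reacted = 0.816 × 40.3 → ξ = 32.88 mol/min.
Outlet (n = n₀ + ν ξ):
  CH₄: 40.3 − 1(32.88) = 7.415
  O₂: 101.6 − 2(32.88) = 35.87
  CO₂: 0 + 1(32.88) = 32.88
  H₂O: 0 + 2(32.88) = 65.77
Total out = 141.9 mol/min; y_H₂O = 65.77 / 141.9 = 0.4634.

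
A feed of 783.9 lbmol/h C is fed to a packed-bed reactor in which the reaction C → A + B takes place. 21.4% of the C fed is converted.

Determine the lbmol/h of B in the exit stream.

C reacted = 0.214 × 783.9 = 167.8 lbmol/h; ν_C = −1, so ξ = 167.8/1 = 167.8 lbmol/h.
Outlet amounts (n = n₀ + ν ξ):
  C: 783.9 − 1(167.8) = 616.1
  A: 0 + 1(167.8) = 167.8
  B: 0 + 1(167.8) = 167.8

168 lbmol/h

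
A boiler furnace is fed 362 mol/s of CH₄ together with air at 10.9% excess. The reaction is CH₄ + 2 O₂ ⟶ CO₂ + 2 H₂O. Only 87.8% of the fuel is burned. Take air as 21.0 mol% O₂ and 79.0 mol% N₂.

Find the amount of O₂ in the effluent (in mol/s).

Stoichiometric O₂ = 2 × 362 = 724 mol/s; O₂ fed = 724 × 1.109 = 802.9 mol/s.
N₂ fed = 802.9 × 79/21 = 3020 mol/s.
Fuel reacted = 0.878 × 362 → ξ = 317.8 mol/s.
Outlet (n = n₀ + ν ξ):
  CH₄: 362 − 1(317.8) = 44.16
  O₂: 802.9 − 2(317.8) = 167.2
  N₂: 3020 (inert)
  CO₂: 0 + 1(317.8) = 317.8
  H₂O: 0 + 2(317.8) = 635.7

167 mol/s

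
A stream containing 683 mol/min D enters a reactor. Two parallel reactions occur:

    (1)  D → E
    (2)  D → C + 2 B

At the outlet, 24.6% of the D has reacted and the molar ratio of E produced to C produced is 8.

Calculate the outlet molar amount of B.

Conversion of D: D consumed = 0.246 × 683 = 168 mol/min = 1ξ₁ + 1ξ₂.
Selectivity: 1ξ₁ / (1ξ₂) = 8 → ξ₁ = 8 ξ₂.
Substitute: (1·8 + 1) ξ₂ = 168 → ξ₂ = 18.67 mol/min, ξ₁ = 149.3 mol/min.
Outlet amounts (n = n₀ + Σ ν·ξ):
  D: 683 − 1(149.3) − 1(18.67) = 515
  E: 0 + 1(149.3) = 149.3
  C: 0 + 1(18.67) = 18.67
  B: 0 + 2(18.67) = 37.34

37.3 mol/min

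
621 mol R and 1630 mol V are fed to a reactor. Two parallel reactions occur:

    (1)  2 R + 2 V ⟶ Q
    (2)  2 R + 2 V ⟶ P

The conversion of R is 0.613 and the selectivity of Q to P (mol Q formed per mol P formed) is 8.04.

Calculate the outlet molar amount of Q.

Conversion of R: R consumed = 0.613 × 621 = 380.7 mol = 2ξ₁ + 2ξ₂.
Selectivity: 1ξ₁ / (1ξ₂) = 8.04 → ξ₁ = 8.04 ξ₂.
Substitute: (2·8.04 + 2) ξ₂ = 380.7 → ξ₂ = 21.05 mol, ξ₁ = 169.3 mol.
Outlet amounts (n = n₀ + Σ ν·ξ):
  R: 621 − 2(169.3) − 2(21.05) = 240.3
  V: 1630 − 2(169.3) − 2(21.05) = 1249
  Q: 0 + 1(169.3) = 169.3
  P: 0 + 1(21.05) = 21.05

169 mol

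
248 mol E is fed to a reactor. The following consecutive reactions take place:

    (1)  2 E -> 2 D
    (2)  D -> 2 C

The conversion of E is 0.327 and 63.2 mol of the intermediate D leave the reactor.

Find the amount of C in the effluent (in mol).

Conversion of E: E consumed = 2ξ₁ = 0.327 × 248 → ξ₁ = 40.55 mol.
D balance: n_D = 0 + 2ξ₁ − 1ξ₂ = 63.2 → ξ₂ = (2·40.55 − 63.2)/1 = 17.9 mol.
Outlet amounts (n = n₀ + Σ ν·ξ):
  E: 248 − 2(40.55) = 166.9
  D: 0 + 2(40.55) − 1(17.9) = 63.2
  C: 0 + 2(17.9) = 35.79

35.8 mol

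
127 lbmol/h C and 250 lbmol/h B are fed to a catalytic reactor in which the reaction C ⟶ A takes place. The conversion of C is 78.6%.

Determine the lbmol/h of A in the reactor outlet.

C reacted = 0.786 × 127 = 99.82 lbmol/h; ν_C = −1, so ξ = 99.82/1 = 99.82 lbmol/h.
Outlet amounts (n = n₀ + ν ξ):
  C: 127 − 1(99.82) = 27.18
  A: 0 + 1(99.82) = 99.82
  B: 250 (inert)

99.8 lbmol/h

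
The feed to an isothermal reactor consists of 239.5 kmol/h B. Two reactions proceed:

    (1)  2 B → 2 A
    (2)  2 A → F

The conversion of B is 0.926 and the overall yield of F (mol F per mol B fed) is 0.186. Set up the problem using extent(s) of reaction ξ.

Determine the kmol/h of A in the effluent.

Conversion of B: B consumed = 2ξ₁ = 0.926 × 239.5 → ξ₁ = 110.9 kmol/h.
Yield of F: 1ξ₂ / 239.5 = 0.186 → ξ₂ = 44.55 kmol/h.
Outlet amounts (n = n₀ + Σ ν·ξ):
  B: 239.5 − 2(110.9) = 17.72
  A: 0 + 2(110.9) − 2(44.55) = 132.7
  F: 0 + 1(44.55) = 44.55

133 kmol/h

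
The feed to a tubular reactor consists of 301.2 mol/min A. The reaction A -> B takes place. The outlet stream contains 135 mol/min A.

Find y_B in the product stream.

0.552

For A: n = n₀ − 1ξ → 135 = 301.2 − 1ξ, giving ξ = 166.2 mol/min.
Outlet amounts (n = n₀ + ν ξ):
  A: 301.2 − 1(166.2) = 135
  B: 0 + 1(166.2) = 166.2
Total out = 301.2 mol/min; y_B = 166.2 / 301.2 = 0.5518.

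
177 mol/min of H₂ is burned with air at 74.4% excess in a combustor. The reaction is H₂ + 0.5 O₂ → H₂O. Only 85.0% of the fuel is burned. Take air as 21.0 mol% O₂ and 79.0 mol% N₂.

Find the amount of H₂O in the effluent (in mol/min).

150 mol/min

Stoichiometric O₂ = 0.5 × 177 = 88.5 mol/min; O₂ fed = 88.5 × 1.744 = 154.3 mol/min.
N₂ fed = 154.3 × 79/21 = 580.6 mol/min.
Fuel reacted = 0.85 × 177 → ξ = 150.4 mol/min.
Outlet (n = n₀ + ν ξ):
  H₂: 177 − 1(150.4) = 26.55
  O₂: 154.3 − 0.5(150.4) = 79.12
  N₂: 580.6 (inert)
  H₂O: 0 + 1(150.4) = 150.4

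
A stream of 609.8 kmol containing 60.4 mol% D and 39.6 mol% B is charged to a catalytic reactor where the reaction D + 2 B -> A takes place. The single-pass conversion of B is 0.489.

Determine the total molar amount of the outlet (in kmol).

492 kmol

B reacted = 0.489 × 241.5 = 118.1 kmol; ν_B = −2, so ξ = 118.1/2 = 59.04 kmol.
Outlet amounts (n = n₀ + ν ξ):
  D: 368.3 − 1(59.04) = 309.3
  B: 241.5 − 2(59.04) = 123.4
  A: 0 + 1(59.04) = 59.04
Total out = 309.3 + 123.4 + 59.04 = 491.7 kmol.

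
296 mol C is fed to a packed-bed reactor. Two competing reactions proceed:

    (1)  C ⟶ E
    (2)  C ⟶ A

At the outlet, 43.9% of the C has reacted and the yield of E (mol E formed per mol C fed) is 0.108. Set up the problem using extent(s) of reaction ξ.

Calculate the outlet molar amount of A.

98 mol

Yield of E: 1ξ₁ / 296 = 0.108 → ξ₁ = 31.97 mol.
Conversion of C: 1ξ₁ + 1ξ₂ = 0.439 × 296 = 129.9 → ξ₂ = 97.98 mol.
Outlet amounts (n = n₀ + Σ ν·ξ):
  C: 296 − 1(31.97) − 1(97.98) = 166.1
  E: 0 + 1(31.97) = 31.97
  A: 0 + 1(97.98) = 97.98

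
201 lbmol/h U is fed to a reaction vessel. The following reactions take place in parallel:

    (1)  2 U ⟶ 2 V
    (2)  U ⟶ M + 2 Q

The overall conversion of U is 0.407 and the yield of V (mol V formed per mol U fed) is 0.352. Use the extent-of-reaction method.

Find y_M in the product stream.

Yield of V: 2ξ₁ / 201 = 0.352 → ξ₁ = 35.38 lbmol/h.
Conversion of U: 2ξ₁ + 1ξ₂ = 0.407 × 201 = 81.81 → ξ₂ = 11.05 lbmol/h.
Outlet amounts (n = n₀ + Σ ν·ξ):
  U: 201 − 2(35.38) − 1(11.05) = 119.2
  V: 0 + 2(35.38) = 70.75
  M: 0 + 1(11.05) = 11.05
  Q: 0 + 2(11.05) = 22.11
Total out = 223.1 lbmol/h; y_M = 11.05 / 223.1 = 0.04955.

0.0495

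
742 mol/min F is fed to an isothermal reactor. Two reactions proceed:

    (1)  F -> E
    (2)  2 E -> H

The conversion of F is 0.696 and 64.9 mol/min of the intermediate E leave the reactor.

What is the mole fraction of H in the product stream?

0.437

Conversion of F: F consumed = 1ξ₁ = 0.696 × 742 → ξ₁ = 516.4 mol/min.
E balance: n_E = 0 + 1ξ₁ − 2ξ₂ = 64.9 → ξ₂ = (1·516.4 − 64.9)/2 = 225.8 mol/min.
Outlet amounts (n = n₀ + Σ ν·ξ):
  F: 742 − 1(516.4) = 225.6
  E: 0 + 1(516.4) − 2(225.8) = 64.9
  H: 0 + 1(225.8) = 225.8
Total out = 516.2 mol/min; y_H = 225.8 / 516.2 = 0.4373.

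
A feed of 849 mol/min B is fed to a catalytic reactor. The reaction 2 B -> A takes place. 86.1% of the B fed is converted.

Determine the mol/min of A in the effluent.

365 mol/min

B reacted = 0.861 × 849 = 731 mol/min; ν_B = −2, so ξ = 731/2 = 365.5 mol/min.
Outlet amounts (n = n₀ + ν ξ):
  B: 849 − 2(365.5) = 118
  A: 0 + 1(365.5) = 365.5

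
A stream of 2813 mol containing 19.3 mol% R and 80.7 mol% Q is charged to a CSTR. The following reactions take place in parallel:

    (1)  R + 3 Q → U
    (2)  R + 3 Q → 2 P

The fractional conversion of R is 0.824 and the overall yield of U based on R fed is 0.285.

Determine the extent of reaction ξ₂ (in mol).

ξ₂ = 293 mol

Yield of U: 1ξ₁ / 542.9 = 0.285 → ξ₁ = 154.7 mol.
Conversion of R: 1ξ₁ + 1ξ₂ = 0.824 × 542.9 = 447.4 → ξ₂ = 292.6 mol.
Outlet amounts (n = n₀ + Σ ν·ξ):
  R: 542.9 − 1(154.7) − 1(292.6) = 95.55
  Q: 2270 − 3(154.7) − 3(292.6) = 928
  U: 0 + 1(154.7) = 154.7
  P: 0 + 2(292.6) = 585.3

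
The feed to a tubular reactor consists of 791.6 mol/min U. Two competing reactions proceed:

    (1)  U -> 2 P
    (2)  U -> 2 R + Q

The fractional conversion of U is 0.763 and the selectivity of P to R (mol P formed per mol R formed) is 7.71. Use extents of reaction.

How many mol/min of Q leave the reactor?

69.3 mol/min

Conversion of U: U consumed = 0.763 × 791.6 = 604 mol/min = 1ξ₁ + 1ξ₂.
Selectivity: 2ξ₁ / (2ξ₂) = 7.71 → ξ₁ = 7.71 ξ₂.
Substitute: (1·7.71 + 1) ξ₂ = 604 → ξ₂ = 69.34 mol/min, ξ₁ = 534.6 mol/min.
Outlet amounts (n = n₀ + Σ ν·ξ):
  U: 791.6 − 1(534.6) − 1(69.34) = 187.6
  P: 0 + 2(534.6) = 1069
  R: 0 + 2(69.34) = 138.7
  Q: 0 + 1(69.34) = 69.34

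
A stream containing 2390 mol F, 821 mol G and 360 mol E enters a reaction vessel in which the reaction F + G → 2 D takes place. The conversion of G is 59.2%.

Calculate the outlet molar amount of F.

1900 mol

G reacted = 0.592 × 821 = 486 mol; ν_G = −1, so ξ = 486/1 = 486 mol.
Outlet amounts (n = n₀ + ν ξ):
  F: 2390 − 1(486) = 1904
  G: 821 − 1(486) = 335
  D: 0 + 2(486) = 972.1
  E: 360 (inert)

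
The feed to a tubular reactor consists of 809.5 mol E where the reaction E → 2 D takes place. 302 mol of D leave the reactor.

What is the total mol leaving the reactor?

For D: n = n₀ + 2ξ → 302 = 0 + 2ξ, giving ξ = 151 mol.
Outlet amounts (n = n₀ + ν ξ):
  E: 809.5 − 1(151) = 658.5
  D: 0 + 2(151) = 302
Total out = 658.5 + 302 = 960.5 mol.

960 mol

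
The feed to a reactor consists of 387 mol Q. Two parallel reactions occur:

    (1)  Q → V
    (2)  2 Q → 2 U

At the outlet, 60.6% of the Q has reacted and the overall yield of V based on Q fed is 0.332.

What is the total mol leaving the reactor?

Yield of V: 1ξ₁ / 387 = 0.332 → ξ₁ = 128.5 mol.
Conversion of Q: 1ξ₁ + 2ξ₂ = 0.606 × 387 = 234.5 → ξ₂ = 53.02 mol.
Outlet amounts (n = n₀ + Σ ν·ξ):
  Q: 387 − 1(128.5) − 2(53.02) = 152.5
  V: 0 + 1(128.5) = 128.5
  U: 0 + 2(53.02) = 106
Total out = 152.5 + 128.5 + 106 = 387 mol.

387 mol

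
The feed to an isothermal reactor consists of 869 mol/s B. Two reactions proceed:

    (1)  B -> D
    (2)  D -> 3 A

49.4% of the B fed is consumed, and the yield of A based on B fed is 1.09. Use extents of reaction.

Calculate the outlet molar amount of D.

114 mol/s

Conversion of B: B consumed = 1ξ₁ = 0.494 × 869 → ξ₁ = 429.3 mol/s.
Yield of A: 3ξ₂ / 869 = 1.09 → ξ₂ = 315.7 mol/s.
Outlet amounts (n = n₀ + Σ ν·ξ):
  B: 869 − 1(429.3) = 439.7
  D: 0 + 1(429.3) − 1(315.7) = 113.5
  A: 0 + 3(315.7) = 947.2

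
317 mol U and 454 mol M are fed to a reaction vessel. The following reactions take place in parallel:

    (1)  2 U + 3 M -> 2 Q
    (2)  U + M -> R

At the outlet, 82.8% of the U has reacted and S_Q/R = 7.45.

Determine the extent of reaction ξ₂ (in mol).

Conversion of U: U consumed = 0.828 × 317 = 262.5 mol = 2ξ₁ + 1ξ₂.
Selectivity: 2ξ₁ / (1ξ₂) = 7.45 → ξ₁ = 3.725 ξ₂.
Substitute: (2·3.725 + 1) ξ₂ = 262.5 → ξ₂ = 31.06 mol, ξ₁ = 115.7 mol.
Outlet amounts (n = n₀ + Σ ν·ξ):
  U: 317 − 2(115.7) − 1(31.06) = 54.52
  M: 454 − 3(115.7) − 1(31.06) = 75.82
  Q: 0 + 2(115.7) = 231.4
  R: 0 + 1(31.06) = 31.06

ξ₂ = 31.1 mol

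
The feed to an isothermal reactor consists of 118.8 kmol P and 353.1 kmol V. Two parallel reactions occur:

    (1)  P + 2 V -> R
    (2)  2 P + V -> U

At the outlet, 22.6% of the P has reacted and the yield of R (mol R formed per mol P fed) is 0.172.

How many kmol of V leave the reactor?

309 kmol

Yield of R: 1ξ₁ / 118.8 = 0.172 → ξ₁ = 20.43 kmol.
Conversion of P: 1ξ₁ + 2ξ₂ = 0.226 × 118.8 = 26.85 → ξ₂ = 3.208 kmol.
Outlet amounts (n = n₀ + Σ ν·ξ):
  P: 118.8 − 1(20.43) − 2(3.208) = 91.95
  V: 353.1 − 2(20.43) − 1(3.208) = 309
  R: 0 + 1(20.43) = 20.43
  U: 0 + 1(3.208) = 3.208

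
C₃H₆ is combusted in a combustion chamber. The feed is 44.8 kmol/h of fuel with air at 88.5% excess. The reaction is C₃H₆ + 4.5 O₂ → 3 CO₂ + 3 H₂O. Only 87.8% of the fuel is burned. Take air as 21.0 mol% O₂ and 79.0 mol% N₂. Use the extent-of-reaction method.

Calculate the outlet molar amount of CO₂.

118 kmol/h

Stoichiometric O₂ = 4.5 × 44.8 = 201.6 kmol/h; O₂ fed = 201.6 × 1.885 = 380 kmol/h.
N₂ fed = 380 × 79/21 = 1430 kmol/h.
Fuel reacted = 0.878 × 44.8 → ξ = 39.33 kmol/h.
Outlet (n = n₀ + ν ξ):
  C₃H₆: 44.8 − 1(39.33) = 5.466
  O₂: 380 − 4.5(39.33) = 203
  N₂: 1430 (inert)
  CO₂: 0 + 3(39.33) = 118
  H₂O: 0 + 3(39.33) = 118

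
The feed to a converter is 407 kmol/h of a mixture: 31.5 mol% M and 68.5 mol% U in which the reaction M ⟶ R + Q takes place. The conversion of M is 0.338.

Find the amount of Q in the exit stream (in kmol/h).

43.3 kmol/h

M reacted = 0.338 × 128.2 = 43.33 kmol/h; ν_M = −1, so ξ = 43.33/1 = 43.33 kmol/h.
Outlet amounts (n = n₀ + ν ξ):
  M: 128.2 − 1(43.33) = 84.87
  R: 0 + 1(43.33) = 43.33
  Q: 0 + 1(43.33) = 43.33
  U: 278.8 (inert)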